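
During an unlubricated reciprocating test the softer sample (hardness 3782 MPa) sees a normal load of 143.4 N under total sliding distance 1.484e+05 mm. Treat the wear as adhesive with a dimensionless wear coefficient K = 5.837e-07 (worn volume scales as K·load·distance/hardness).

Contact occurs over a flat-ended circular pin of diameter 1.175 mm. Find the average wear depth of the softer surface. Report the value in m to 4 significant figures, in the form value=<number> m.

Intermediate values appear rounded; each operation runs at exact precision; one last rounding, at four significant digits.
Distance covered L = 1.484e+05 mm = 148.4 m.
Hardness H = 3782 MPa = 3.782e+09 Pa.
Pin diameter d = 1.175 mm = 0.001175 m. Contact area A = π·d²/4 = π·(0.001175 m)²/4 = 1.084e-06 m².
Restated in SI base units: W = 143.4 N, H = 3.782e+09 Pa, K = 5.837e-07.
Archard volume V = K·W·L/H = 5.837e-07 · 143.4 · 148.4 / 3.782e+09 = 3.284e-12 m³.
Wear depth h = V/A = 3.284e-12 / 1.084e-06 = 3.029e-06 m.

value=3.029e-06 m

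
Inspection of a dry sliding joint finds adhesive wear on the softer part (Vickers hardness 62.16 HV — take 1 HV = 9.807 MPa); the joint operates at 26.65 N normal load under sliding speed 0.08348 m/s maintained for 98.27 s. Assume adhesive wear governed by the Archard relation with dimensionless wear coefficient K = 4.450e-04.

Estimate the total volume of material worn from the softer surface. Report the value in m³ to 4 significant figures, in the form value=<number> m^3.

The computation holds exact precision — intermediate values are displayed rounded. Rounded once at the end to four significant figures.
Convert: The distance L = v·t = 0.08348 m/s × 98.27 s = 8.204 m.
Convert: Hardness H = 62.16 HV × 9.807 MPa/HV = 609.6 MPa = 6.096e+08 Pa.
Collected in SI base units: W = 26.65 N, H = 6.096e+08 Pa, K = 4.450e-04.
Worn volume V = K·W·L/H = 4.450e-04 · 26.65 · 8.204 / 6.096e+08 = 1.596e-10 m³.

value=1.596e-10 m^3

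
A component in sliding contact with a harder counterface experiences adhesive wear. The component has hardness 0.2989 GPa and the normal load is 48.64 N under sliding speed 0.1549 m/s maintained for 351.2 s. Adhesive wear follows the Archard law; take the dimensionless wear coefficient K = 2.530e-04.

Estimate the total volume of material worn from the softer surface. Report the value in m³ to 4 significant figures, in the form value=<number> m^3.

Every step maintains full precision. Intermediate values are displayed rounded — one last rounding, at 4 significant figures.
Convert: Distance L = v·t = 0.1549 m/s × 351.2 s = 54.40 m.
Convert: Hardness H = 0.2989 GPa = 2.989e+08 Pa.
As SI base values: W = 48.64 N, H = 2.989e+08 Pa, K = 2.530e-04.
Wear volume V = K·W·L/H = 2.530e-04 · 48.64 · 54.40 / 2.989e+08 = 2.240e-09 m³.

value=2.240e-09 m^3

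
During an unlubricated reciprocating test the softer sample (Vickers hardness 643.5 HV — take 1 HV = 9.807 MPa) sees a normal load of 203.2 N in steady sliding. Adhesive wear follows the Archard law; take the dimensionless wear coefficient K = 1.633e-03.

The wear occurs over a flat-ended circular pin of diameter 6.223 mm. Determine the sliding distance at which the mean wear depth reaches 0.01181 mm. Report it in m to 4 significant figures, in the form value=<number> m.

value=6.831 m

Intermediates are shown rounded; the computation holds full precision; rounded once at the end: 4 significant digits.
Hardness H = 643.5 HV × 9.807 MPa/HV = 6311 MPa = 6.311e+09 Pa.
Pin diameter d = 6.223 mm = 0.006223 m. Contact area A = π·d²/4 = π·(0.006223 m)²/4 = 3.042e-05 m².
Depth limit h_lim = 0.01181 mm = 1.181e-05 m.
Restated in SI base units: W = 203.2 N, H = 6.311e+09 Pa, K = 1.633e-03.
Volume at the limit: V_lim = h_lim·A = 1.181e-05 · 3.042e-05 = 3.592e-10 m³.
Inverting, life L = V_lim·H/(K·W) = 3.592e-10 · 6.311e+09 / (1.633e-03 · 203.2) = 6.831 m.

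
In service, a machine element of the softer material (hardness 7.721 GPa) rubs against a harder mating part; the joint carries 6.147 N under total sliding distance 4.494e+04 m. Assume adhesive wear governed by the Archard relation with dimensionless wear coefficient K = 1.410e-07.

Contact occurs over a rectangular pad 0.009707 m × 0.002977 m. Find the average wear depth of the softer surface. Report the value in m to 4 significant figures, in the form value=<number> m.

Every step carries exact precision — intermediate values are shown rounded. Rounded just once, at four significant figures.
Hardness H = 7.721 GPa = 7.721e+09 Pa.
Contact area A = 0.009707 m × 0.002977 m = 2.890e-05 m².
SI base units throughout: W = 6.147 N, H = 7.721e+09 Pa, K = 1.410e-07.
Worn volume V = K·W·L/H = 1.410e-07 · 6.147 · 4.494e+04 / 7.721e+09 = 5.045e-12 m³.
Mean depth h = V/A = 5.045e-12 / 2.890e-05 = 1.746e-07 m.

value=1.746e-07 m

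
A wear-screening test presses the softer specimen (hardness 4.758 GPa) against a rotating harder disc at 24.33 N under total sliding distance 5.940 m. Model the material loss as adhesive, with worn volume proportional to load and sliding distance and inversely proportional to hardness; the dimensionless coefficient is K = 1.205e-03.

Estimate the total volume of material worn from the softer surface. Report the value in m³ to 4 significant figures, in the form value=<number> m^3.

Printed values are rounded — each operation carries full float precision; one last rounding: four significant digits.
Hardness H = 4.758 GPa = 4.758e+09 Pa.
Expressed in SI base units: W = 24.33 N, H = 4.758e+09 Pa, K = 1.205e-03.
The Archard volume V = K·W·L/H = 1.205e-03 · 24.33 · 5.940 / 4.758e+09 = 3.660e-11 m³.

value=3.660e-11 m^3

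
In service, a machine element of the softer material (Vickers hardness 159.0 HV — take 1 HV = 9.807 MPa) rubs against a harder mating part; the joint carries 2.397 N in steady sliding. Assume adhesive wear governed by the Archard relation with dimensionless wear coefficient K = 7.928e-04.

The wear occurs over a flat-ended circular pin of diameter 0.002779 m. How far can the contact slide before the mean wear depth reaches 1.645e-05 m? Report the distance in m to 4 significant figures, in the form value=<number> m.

All working math holds full precision; intermediate values are displayed rounded, and one final rounding to four significant digits.
Hardness H = 159.0 HV × 9.807 MPa/HV = 1559 MPa = 1.559e+09 Pa.
Contact area A = π·d²/4 = π·(0.002779 m)²/4 = 6.066e-06 m².
Restated in SI base units: W = 2.397 N, H = 1.559e+09 Pa, K = 7.928e-04.
Permissible volume V_lim = h_lim·A = 1.645e-05 · 6.066e-06 = 9.978e-11 m³.
So the life L = V_lim·H/(K·W) = 9.978e-11 · 1.559e+09 / (7.928e-04 · 2.397) = 81.87 m.

value=81.87 m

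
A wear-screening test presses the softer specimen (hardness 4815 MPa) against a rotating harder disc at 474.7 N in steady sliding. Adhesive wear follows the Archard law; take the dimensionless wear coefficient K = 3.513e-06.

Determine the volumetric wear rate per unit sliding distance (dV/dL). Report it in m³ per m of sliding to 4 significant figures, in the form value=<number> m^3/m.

value=3.463e-13 m^3/m

The intermediates are printed rounded, and the algebra keeps full precision. Rounded once at the end, at four significant digits.
Hardness H = 4815 MPa = 4.815e+09 Pa.
Collected in SI base units: W = 474.7 N, H = 4.815e+09 Pa, K = 3.513e-06.
Wear rate dV/dL = K·W/H, so: 3.513e-06 · 474.7 / 4.815e+09 = 3.463e-13 m³/m.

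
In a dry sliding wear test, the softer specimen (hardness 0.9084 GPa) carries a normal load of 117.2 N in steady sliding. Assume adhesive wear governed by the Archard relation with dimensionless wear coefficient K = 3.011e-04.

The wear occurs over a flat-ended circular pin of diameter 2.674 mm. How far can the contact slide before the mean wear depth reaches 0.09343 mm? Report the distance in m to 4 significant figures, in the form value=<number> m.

value=13.51 m

The intermediates are displayed rounded. All arithmetic runs at exact precision — one last rounding to 4 significant digits.
Convert: Hardness H = 0.9084 GPa = 9.084e+08 Pa.
Convert: Pin diameter d = 2.674 mm = 0.002674 m. Contact area A = π·d²/4 = π·(0.002674 m)²/4 = 5.616e-06 m².
Convert: Depth limit h_lim = 0.09343 mm = 9.343e-05 m.
As SI base values: W = 117.2 N, H = 9.084e+08 Pa, K = 3.011e-04.
Wearable volume V_lim = h_lim·A = 9.343e-05 · 5.616e-06 = 5.247e-10 m³.
Thus life L = V_lim·H/(K·W) = 5.247e-10 · 9.084e+08 / (3.011e-04 · 117.2) = 13.51 m.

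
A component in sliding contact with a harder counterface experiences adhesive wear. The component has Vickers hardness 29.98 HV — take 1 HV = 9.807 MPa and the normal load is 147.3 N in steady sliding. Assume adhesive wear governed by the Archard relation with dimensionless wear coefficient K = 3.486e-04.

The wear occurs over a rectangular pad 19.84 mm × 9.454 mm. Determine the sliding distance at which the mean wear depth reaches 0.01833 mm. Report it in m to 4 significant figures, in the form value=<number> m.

All arithmetic runs at full precision. Printed values are rounded; rounded once at the end, at four significant figures.
Convert: Hardness H = 29.98 HV × 9.807 MPa/HV = 294.0 MPa = 2.940e+08 Pa.
Convert: Pad sides 19.84 mm × 9.454 mm = 0.01984 m × 0.009454 m. Contact area A = 0.01984 m × 0.009454 m = 1.876e-04 m².
Convert: Depth limit h_lim = 0.01833 mm = 1.833e-05 m.
As SI base values: W = 147.3 N, H = 2.940e+08 Pa, K = 3.486e-04.
At the depth limit, V_lim = h_lim·A = 1.833e-05 · 1.876e-04 = 3.438e-09 m³.
So the life L = V_lim·H/(K·W) = 3.438e-09 · 2.940e+08 / (3.486e-04 · 147.3) = 19.69 m.

value=19.69 m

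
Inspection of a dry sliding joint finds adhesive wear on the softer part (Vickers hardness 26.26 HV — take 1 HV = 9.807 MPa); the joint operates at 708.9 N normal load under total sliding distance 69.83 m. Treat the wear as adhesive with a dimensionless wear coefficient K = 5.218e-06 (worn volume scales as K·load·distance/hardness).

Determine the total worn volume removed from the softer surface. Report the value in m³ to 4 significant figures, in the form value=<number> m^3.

The algebra maintains full float precision; intermediate values are shown rounded, and one last rounding: four significant figures.
Hardness H = 26.26 HV × 9.807 MPa/HV = 257.5 MPa = 2.575e+08 Pa.
Restated in SI base units: W = 708.9 N, H = 2.575e+08 Pa, K = 5.218e-06.
Volume removed: V = K·W·L/H = 5.218e-06 · 708.9 · 69.83 / 2.575e+08 = 1.003e-09 m³.

value=1.003e-09 m^3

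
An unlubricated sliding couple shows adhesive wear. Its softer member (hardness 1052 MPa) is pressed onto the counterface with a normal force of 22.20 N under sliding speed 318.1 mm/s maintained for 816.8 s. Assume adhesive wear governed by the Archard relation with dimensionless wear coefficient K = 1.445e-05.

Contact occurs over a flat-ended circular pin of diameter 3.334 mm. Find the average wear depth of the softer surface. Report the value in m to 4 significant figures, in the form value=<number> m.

All arithmetic carries full float precision; displayed values are rounded; rounded once at the end, at 4 significant figures.
Convert: Sliding speed v = 318.1 mm/s = 0.3181 m/s. Path length L = v·t = 0.3181 m/s × 816.8 s = 259.8 m.
Convert: Hardness H = 1052 MPa = 1.052e+09 Pa.
Convert: Pin diameter d = 3.334 mm = 0.003334 m. Contact area A = π·d²/4 = π·(0.003334 m)²/4 = 8.730e-06 m².
Working in SI base units: W = 22.20 N, H = 1.052e+09 Pa, K = 1.445e-05.
Volume removed: V = K·W·L/H = 1.445e-05 · 22.20 · 259.8 / 1.052e+09 = 7.923e-11 m³.
Wear depth h = V/A = 7.923e-11 / 8.730e-06 = 9.075e-06 m.

value=9.075e-06 m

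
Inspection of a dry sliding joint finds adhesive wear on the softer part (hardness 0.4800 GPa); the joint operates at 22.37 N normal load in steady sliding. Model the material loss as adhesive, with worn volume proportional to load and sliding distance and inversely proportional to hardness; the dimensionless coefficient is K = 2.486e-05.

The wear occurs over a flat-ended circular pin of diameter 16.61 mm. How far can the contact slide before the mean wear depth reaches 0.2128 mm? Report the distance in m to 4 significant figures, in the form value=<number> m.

All working math maintains exact precision; quoted intermediates are rounded; rounded just once: 4 significant figures.
Hardness H = 0.4800 GPa = 4.800e+08 Pa.
Pin diameter d = 16.61 mm = 0.01661 m. Contact area A = π·d²/4 = π·(0.01661 m)²/4 = 2.167e-04 m².
Depth limit h_lim = 0.2128 mm = 2.128e-04 m.
In SI base units: W = 22.37 N, H = 4.800e+08 Pa, K = 2.486e-05.
Volume at the limit: V_lim = h_lim·A = 2.128e-04 · 2.167e-04 = 4.611e-08 m³.
Life L = V_lim·H/(K·W) = 4.611e-08 · 4.800e+08 / (2.486e-05 · 22.37) = 3.980e+04 m.

value=3.980e+04 m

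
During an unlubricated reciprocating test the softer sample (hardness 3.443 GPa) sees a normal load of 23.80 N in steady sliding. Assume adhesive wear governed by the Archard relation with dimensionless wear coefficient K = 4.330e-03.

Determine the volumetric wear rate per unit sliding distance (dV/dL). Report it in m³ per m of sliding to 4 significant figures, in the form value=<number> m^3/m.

value=2.993e-11 m^3/m

The intermediates are shown rounded — the algebra carries full float precision — a single final rounding to four significant digits.
Hardness H = 3.443 GPa = 3.443e+09 Pa.
Collected in SI base units: W = 23.80 N, H = 3.443e+09 Pa, K = 4.330e-03.
The wear rate dV/dL = K·W/H, per unit distance: 4.330e-03 · 23.80 / 3.443e+09 = 2.993e-11 m³/m.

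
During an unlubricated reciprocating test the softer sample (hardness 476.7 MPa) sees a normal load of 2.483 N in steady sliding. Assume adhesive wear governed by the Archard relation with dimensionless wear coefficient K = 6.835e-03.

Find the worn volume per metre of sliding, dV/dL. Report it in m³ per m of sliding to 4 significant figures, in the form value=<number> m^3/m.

value=3.560e-11 m^3/m

Intermediate values are displayed rounded, and the computation keeps exact precision, and a lone final rounding to four significant digits.
Convert: Hardness H = 476.7 MPa = 4.767e+08 Pa.
Expressed in SI base units: W = 2.483 N, H = 4.767e+08 Pa, K = 6.835e-03.
Sliding wear rate dV/dL = K·W/H, per unit distance: 6.835e-03 · 2.483 / 4.767e+08 = 3.560e-11 m³/m.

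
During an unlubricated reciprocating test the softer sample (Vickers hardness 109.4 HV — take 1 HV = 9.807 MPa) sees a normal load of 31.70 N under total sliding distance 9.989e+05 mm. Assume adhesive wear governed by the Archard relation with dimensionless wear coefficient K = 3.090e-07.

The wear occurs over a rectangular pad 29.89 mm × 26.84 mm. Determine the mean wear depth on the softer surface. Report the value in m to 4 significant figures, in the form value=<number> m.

value=1.137e-08 m

Every step maintains full precision; intermediate values are shown rounded. Rounded just once to four significant digits.
Path length L = 9.989e+05 mm = 998.9 m.
Hardness H = 109.4 HV × 9.807 MPa/HV = 1073 MPa = 1.073e+09 Pa.
Pad sides 29.89 mm × 26.84 mm = 0.02989 m × 0.02684 m. Contact area A = 0.02989 m × 0.02684 m = 8.022e-04 m².
In SI base units, W = 31.70 N, H = 1.073e+09 Pa, K = 3.090e-07.
The Archard volume V = K·W·L/H = 3.090e-07 · 31.70 · 998.9 / 1.073e+09 = 9.120e-12 m³.
Mean depth h = V/A = 9.120e-12 / 8.022e-04 = 1.137e-08 m.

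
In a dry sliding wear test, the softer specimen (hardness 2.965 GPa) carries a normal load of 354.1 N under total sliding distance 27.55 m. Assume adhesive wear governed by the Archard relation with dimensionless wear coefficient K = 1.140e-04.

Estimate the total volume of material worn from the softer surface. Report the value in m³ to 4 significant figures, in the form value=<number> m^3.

value=3.751e-10 m^3

Intermediate values appear rounded; the algebra holds exact precision; rounded once at the end, at 4 significant figures.
Convert: Hardness H = 2.965 GPa = 2.965e+09 Pa.
In SI base units, W = 354.1 N, H = 2.965e+09 Pa, K = 1.140e-04.
The Archard volume V = K·W·L/H = 1.140e-04 · 354.1 · 27.55 / 2.965e+09 = 3.751e-10 m³.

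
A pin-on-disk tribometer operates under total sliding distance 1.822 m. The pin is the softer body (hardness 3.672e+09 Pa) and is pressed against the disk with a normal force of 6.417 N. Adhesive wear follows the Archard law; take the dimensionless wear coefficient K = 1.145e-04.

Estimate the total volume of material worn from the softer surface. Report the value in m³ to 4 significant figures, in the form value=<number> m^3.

Intermediates are shown rounded; all arithmetic carries full precision — one last rounding, at 4 significant figures.
SI base units throughout: W = 6.417 N, H = 3.672e+09 Pa, K = 1.145e-04.
Archard relation: V = K·W·L/H = 1.145e-04 · 6.417 · 1.822 / 3.672e+09 = 3.646e-13 m³.

value=3.646e-13 m^3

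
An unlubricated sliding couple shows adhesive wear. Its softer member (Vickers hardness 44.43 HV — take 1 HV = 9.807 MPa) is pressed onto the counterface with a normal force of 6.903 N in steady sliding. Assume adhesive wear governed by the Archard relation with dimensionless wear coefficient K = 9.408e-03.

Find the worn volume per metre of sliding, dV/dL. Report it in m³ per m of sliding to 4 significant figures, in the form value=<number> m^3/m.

All arithmetic holds full float precision — intermediates are shown rounded; rounded just once: four significant digits.
Convert: Hardness H = 44.43 HV × 9.807 MPa/HV = 435.7 MPa = 4.357e+08 Pa.
Expressed in SI base units: W = 6.903 N, H = 4.357e+08 Pa, K = 9.408e-03.
The wear rate dV/dL = K·W/H (no L dependence): 9.408e-03 · 6.903 / 4.357e+08 = 1.490e-10 m³/m.

value=1.490e-10 m^3/m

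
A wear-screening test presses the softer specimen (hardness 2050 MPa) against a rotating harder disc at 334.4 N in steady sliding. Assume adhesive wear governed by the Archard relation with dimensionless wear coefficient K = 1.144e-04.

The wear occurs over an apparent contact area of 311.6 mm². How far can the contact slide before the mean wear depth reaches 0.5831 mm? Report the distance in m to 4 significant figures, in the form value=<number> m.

The computation runs at full precision. Shown intermediates are rounded, and a single final rounding: 4 significant digits.
Hardness H = 2050 MPa = 2.050e+09 Pa.
Contact area A = 311.6 mm² = 3.116e-04 m².
Depth limit h_lim = 0.5831 mm = 5.831e-04 m.
Collected in SI base units: W = 334.4 N, H = 2.050e+09 Pa, K = 1.144e-04.
Permissible volume V_lim = h_lim·A = 5.831e-04 · 3.116e-04 = 1.817e-07 m³.
Thus life L = V_lim·H/(K·W) = 1.817e-07 · 2.050e+09 / (1.144e-04 · 334.4) = 9736 m.

value=9736 m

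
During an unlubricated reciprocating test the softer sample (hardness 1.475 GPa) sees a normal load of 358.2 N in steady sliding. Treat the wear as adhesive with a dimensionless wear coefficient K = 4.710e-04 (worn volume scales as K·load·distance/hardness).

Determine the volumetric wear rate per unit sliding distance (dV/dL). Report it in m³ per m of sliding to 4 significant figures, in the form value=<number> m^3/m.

All working math keeps exact precision. Intermediates appear rounded, and a single final rounding, at four significant figures.
Convert: Hardness H = 1.475 GPa = 1.475e+09 Pa.
Restated in SI base units: W = 358.2 N, H = 1.475e+09 Pa, K = 4.710e-04.
The wear rate dV/dL = K·W/H, so: 4.710e-04 · 358.2 / 1.475e+09 = 1.144e-10 m³/m.

value=1.144e-10 m^3/m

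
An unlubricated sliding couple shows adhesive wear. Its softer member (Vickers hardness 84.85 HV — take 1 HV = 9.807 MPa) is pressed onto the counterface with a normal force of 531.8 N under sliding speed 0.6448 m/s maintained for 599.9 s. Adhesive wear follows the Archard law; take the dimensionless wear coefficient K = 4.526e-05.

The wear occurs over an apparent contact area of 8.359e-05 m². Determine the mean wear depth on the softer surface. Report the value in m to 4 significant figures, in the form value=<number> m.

Each operation keeps exact precision, and intermediates appear rounded; one last rounding to 4 significant figures.
Distance L = v·t = 0.6448 m/s × 599.9 s = 386.8 m.
Hardness H = 84.85 HV × 9.807 MPa/HV = 832.1 MPa = 8.321e+08 Pa.
Restated in SI base units: W = 531.8 N, H = 8.321e+08 Pa, K = 4.526e-05.
Archard volume V = K·W·L/H = 4.526e-05 · 531.8 · 386.8 / 8.321e+08 = 1.119e-08 m³.
Depth of wear h = V/A = 1.119e-08 / 8.359e-05 = 1.339e-04 m.

value=1.339e-04 m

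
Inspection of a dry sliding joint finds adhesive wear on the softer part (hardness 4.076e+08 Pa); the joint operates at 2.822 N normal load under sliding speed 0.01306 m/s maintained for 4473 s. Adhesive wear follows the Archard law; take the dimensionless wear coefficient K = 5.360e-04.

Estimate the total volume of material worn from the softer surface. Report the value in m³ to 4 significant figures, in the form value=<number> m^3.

Every step holds full precision. The intermediates are displayed rounded; a single final rounding: 4 significant figures.
Distance covered L = v·t = 0.01306 m/s × 4473 s = 58.42 m.
Working in SI base units: W = 2.822 N, H = 4.076e+08 Pa, K = 5.360e-04.
Wear volume V = K·W·L/H = 5.360e-04 · 2.822 · 58.42 / 4.076e+08 = 2.168e-10 m³.

value=2.168e-10 m^3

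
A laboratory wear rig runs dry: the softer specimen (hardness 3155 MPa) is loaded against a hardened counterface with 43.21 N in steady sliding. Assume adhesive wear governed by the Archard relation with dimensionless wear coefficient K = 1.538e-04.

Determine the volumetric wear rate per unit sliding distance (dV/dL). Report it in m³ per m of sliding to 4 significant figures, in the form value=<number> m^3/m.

The intermediates appear rounded; the computation holds exact precision. Rounded just once, at 4 significant figures.
Convert: Hardness H = 3155 MPa = 3.155e+09 Pa.
As SI base values: W = 43.21 N, H = 3.155e+09 Pa, K = 1.538e-04.
Sliding wear rate dV/dL = K·W/H — distance-free: 1.538e-04 · 43.21 / 3.155e+09 = 2.106e-12 m³/m.

value=2.106e-12 m^3/m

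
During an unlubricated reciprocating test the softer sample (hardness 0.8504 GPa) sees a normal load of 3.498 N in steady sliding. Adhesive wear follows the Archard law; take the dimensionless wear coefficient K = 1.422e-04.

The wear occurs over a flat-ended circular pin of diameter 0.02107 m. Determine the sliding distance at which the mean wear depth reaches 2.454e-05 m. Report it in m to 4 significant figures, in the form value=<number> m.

value=1.463e+04 m

Intermediate values are shown rounded, and every step keeps exact precision. Rounded just once: four significant figures.
Convert: Hardness H = 0.8504 GPa = 8.504e+08 Pa.
Convert: Contact area A = π·d²/4 = π·(0.02107 m)²/4 = 3.487e-04 m².
Expressed in SI base units: W = 3.498 N, H = 8.504e+08 Pa, K = 1.422e-04.
Wearable volume V_lim = h_lim·A = 2.454e-05 · 3.487e-04 = 8.556e-09 m³.
Thus life L = V_lim·H/(K·W) = 8.556e-09 · 8.504e+08 / (1.422e-04 · 3.498) = 1.463e+04 m.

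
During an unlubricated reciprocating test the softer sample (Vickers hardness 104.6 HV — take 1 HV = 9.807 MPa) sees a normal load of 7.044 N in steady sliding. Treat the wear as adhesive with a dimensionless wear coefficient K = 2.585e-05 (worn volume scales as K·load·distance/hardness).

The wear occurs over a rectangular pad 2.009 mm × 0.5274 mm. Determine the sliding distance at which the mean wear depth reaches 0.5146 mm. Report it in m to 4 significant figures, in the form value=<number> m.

Shown intermediates are rounded. The algebra keeps full float precision; a single final rounding, at four significant figures.
Convert: Hardness H = 104.6 HV × 9.807 MPa/HV = 1026 MPa = 1.026e+09 Pa.
Convert: Pad sides 2.009 mm × 0.5274 mm = 2.009e-03 m × 5.274e-04 m. Contact area A = 2.009e-03 m × 5.274e-04 m = 1.060e-06 m².
Convert: Depth limit h_lim = 0.5146 mm = 5.146e-04 m.
Restated in SI base units: W = 7.044 N, H = 1.026e+09 Pa, K = 2.585e-05.
At the depth limit, V_lim = h_lim·A = 5.146e-04 · 1.060e-06 = 5.452e-10 m³.
Sliding life L = V_lim·H/(K·W) = 5.452e-10 · 1.026e+09 / (2.585e-05 · 7.044) = 3072 m.

value=3072 m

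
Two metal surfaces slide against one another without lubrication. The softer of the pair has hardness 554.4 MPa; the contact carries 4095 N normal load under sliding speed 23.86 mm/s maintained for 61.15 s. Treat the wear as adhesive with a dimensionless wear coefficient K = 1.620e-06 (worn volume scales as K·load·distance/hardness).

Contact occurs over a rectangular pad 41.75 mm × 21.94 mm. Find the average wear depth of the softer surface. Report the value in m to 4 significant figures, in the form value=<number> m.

value=1.906e-08 m

The algebra maintains full precision; intermediate values are displayed rounded, and a single final rounding, at 4 significant digits.
Sliding speed v = 23.86 mm/s = 0.02386 m/s. Distance covered L = v·t = 0.02386 m/s × 61.15 s = 1.459 m.
Hardness H = 554.4 MPa = 5.544e+08 Pa.
Pad sides 41.75 mm × 21.94 mm = 0.04175 m × 0.02194 m. Contact area A = 0.04175 m × 0.02194 m = 9.160e-04 m².
In SI base units, W = 4095 N, H = 5.544e+08 Pa, K = 1.620e-06.
Volume removed: V = K·W·L/H = 1.620e-06 · 4095 · 1.459 / 5.544e+08 = 1.746e-11 m³.
Average depth h = V/A = 1.746e-11 / 9.160e-04 = 1.906e-08 m.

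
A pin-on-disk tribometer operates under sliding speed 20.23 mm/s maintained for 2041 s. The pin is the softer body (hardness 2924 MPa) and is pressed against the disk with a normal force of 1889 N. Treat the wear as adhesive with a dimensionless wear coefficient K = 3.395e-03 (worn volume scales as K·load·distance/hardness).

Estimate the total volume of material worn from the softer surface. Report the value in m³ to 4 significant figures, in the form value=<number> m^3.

value=9.056e-08 m^3

All working math keeps exact precision — displayed values are rounded, and a single final rounding, at 4 significant digits.
Sliding speed v = 20.23 mm/s = 0.02023 m/s. Path length L = v·t = 0.02023 m/s × 2041 s = 41.29 m.
Hardness H = 2924 MPa = 2.924e+09 Pa.
In SI base units, W = 1889 N, H = 2.924e+09 Pa, K = 3.395e-03.
Wear volume V = K·W·L/H = 3.395e-03 · 1889 · 41.29 / 2.924e+09 = 9.056e-08 m³.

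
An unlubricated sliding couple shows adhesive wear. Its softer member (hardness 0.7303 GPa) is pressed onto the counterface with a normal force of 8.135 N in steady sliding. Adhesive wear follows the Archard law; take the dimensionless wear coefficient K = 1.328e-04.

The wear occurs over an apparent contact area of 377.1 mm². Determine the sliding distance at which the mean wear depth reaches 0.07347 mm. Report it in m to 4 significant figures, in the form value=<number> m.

value=1.873e+04 m

All working math holds full float precision; quoted intermediates are rounded — one last rounding: 4 significant figures.
Hardness H = 0.7303 GPa = 7.303e+08 Pa.
Contact area A = 377.1 mm² = 3.771e-04 m².
Depth limit h_lim = 0.07347 mm = 7.347e-05 m.
In SI base units: W = 8.135 N, H = 7.303e+08 Pa, K = 1.328e-04.
Permissible volume V_lim = h_lim·A = 7.347e-05 · 3.771e-04 = 2.771e-08 m³.
Inverting, life L = V_lim·H/(K·W) = 2.771e-08 · 7.303e+08 / (1.328e-04 · 8.135) = 1.873e+04 m.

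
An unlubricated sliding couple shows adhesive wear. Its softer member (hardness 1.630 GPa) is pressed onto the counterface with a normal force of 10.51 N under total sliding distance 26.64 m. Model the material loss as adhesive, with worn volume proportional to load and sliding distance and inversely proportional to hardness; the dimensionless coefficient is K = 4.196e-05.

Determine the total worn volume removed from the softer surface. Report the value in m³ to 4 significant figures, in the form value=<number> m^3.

The intermediates are shown rounded; all arithmetic keeps exact precision; a lone final rounding, at four significant figures.
Convert: Hardness H = 1.630 GPa = 1.630e+09 Pa.
Expressed in SI base units: W = 10.51 N, H = 1.630e+09 Pa, K = 4.196e-05.
Apply Archard: V = K·W·L/H = 4.196e-05 · 10.51 · 26.64 / 1.630e+09 = 7.208e-12 m³.

value=7.208e-12 m^3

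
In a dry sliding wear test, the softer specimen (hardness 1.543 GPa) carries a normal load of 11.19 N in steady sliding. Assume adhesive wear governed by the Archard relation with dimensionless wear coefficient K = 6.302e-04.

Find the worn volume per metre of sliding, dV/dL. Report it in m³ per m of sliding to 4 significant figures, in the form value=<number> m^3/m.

Intermediates appear rounded; all arithmetic maintains exact precision, and a single final rounding, at 4 significant figures.
Convert: Hardness H = 1.543 GPa = 1.543e+09 Pa.
In SI base units: W = 11.19 N, H = 1.543e+09 Pa, K = 6.302e-04.
Rate of wear dV/dL = K·W/H: 6.302e-04 · 11.19 / 1.543e+09 = 4.570e-12 m³/m.

value=4.570e-12 m^3/m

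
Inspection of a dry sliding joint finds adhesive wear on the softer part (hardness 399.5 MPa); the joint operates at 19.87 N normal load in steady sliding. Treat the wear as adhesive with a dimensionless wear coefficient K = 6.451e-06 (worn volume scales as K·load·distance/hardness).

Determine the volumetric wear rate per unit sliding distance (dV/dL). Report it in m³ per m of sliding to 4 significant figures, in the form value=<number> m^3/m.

value=3.209e-13 m^3/m

Intermediate values are printed rounded; every step holds full precision — one final rounding, at four significant figures.
Convert: Hardness H = 399.5 MPa = 3.995e+08 Pa.
SI base units throughout: W = 19.87 N, H = 3.995e+08 Pa, K = 6.451e-06.
The wear rate dV/dL = K·W/H: 6.451e-06 · 19.87 / 3.995e+08 = 3.209e-13 m³/m.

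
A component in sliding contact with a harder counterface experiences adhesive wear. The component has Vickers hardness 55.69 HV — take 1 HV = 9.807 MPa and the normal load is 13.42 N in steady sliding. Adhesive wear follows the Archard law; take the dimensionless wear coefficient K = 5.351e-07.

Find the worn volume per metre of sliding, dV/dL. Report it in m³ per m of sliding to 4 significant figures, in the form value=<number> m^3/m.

value=1.315e-14 m^3/m

Intermediates are shown rounded, and all working math runs at exact precision — rounded once at the end to four significant digits.
Hardness H = 55.69 HV × 9.807 MPa/HV = 546.2 MPa = 5.462e+08 Pa.
Working in SI base units: W = 13.42 N, H = 5.462e+08 Pa, K = 5.351e-07.
Sliding wear rate dV/dL = K·W/H, per unit distance: 5.351e-07 · 13.42 / 5.462e+08 = 1.315e-14 m³/m.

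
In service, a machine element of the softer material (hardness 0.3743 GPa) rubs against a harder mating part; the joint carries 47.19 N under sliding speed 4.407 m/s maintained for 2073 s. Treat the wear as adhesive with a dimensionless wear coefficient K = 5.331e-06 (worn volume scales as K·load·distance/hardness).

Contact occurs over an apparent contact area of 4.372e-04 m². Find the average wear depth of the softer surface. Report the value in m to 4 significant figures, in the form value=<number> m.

value=1.404e-05 m

All arithmetic carries full float precision; intermediate values appear rounded — one last rounding: 4 significant figures.
Total distance L = v·t = 4.407 m/s × 2073 s = 9136 m.
Hardness H = 0.3743 GPa = 3.743e+08 Pa.
Working in SI base units: W = 47.19 N, H = 3.743e+08 Pa, K = 5.331e-06.
Worn volume V = K·W·L/H = 5.331e-06 · 47.19 · 9136 / 3.743e+08 = 6.140e-09 m³.
Average depth h = V/A = 6.140e-09 / 4.372e-04 = 1.404e-05 m.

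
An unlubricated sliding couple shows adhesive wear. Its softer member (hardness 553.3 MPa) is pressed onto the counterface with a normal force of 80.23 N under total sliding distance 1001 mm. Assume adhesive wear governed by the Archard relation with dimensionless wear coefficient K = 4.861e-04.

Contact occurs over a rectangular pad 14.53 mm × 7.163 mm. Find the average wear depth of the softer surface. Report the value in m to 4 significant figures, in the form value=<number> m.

Displayed values are rounded, and every step runs at exact precision — one last rounding: 4 significant digits.
Path length L = 1001 mm = 1.001 m.
Hardness H = 553.3 MPa = 5.533e+08 Pa.
Pad sides 14.53 mm × 7.163 mm = 0.01453 m × 0.007163 m. Contact area A = 0.01453 m × 0.007163 m = 1.041e-04 m².
Expressed in SI base units: W = 80.23 N, H = 5.533e+08 Pa, K = 4.861e-04.
Archard relation: V = K·W·L/H = 4.861e-04 · 80.23 · 1.001 / 5.533e+08 = 7.056e-11 m³.
Average depth h = V/A = 7.056e-11 / 1.041e-04 = 6.779e-07 m.

value=6.779e-07 m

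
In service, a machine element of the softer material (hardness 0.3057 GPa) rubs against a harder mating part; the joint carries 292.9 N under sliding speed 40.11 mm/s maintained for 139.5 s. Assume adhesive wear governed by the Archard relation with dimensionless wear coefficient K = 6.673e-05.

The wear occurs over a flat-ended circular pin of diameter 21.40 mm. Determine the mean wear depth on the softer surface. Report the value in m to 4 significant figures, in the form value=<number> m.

All working math maintains full float precision; intermediates are displayed rounded. Rounded just once to four significant digits.
Convert: Sliding speed v = 40.11 mm/s = 0.04011 m/s. Distance covered L = v·t = 0.04011 m/s × 139.5 s = 5.595 m.
Convert: Hardness H = 0.3057 GPa = 3.057e+08 Pa.
Convert: Pin diameter d = 21.40 mm = 0.02140 m. Contact area A = π·d²/4 = π·(0.02140 m)²/4 = 3.597e-04 m².
Expressed in SI base units: W = 292.9 N, H = 3.057e+08 Pa, K = 6.673e-05.
The Archard volume V = K·W·L/H = 6.673e-05 · 292.9 · 5.595 / 3.057e+08 = 3.577e-10 m³.
Depth of wear h = V/A = 3.577e-10 / 3.597e-04 = 9.946e-07 m.

value=9.946e-07 m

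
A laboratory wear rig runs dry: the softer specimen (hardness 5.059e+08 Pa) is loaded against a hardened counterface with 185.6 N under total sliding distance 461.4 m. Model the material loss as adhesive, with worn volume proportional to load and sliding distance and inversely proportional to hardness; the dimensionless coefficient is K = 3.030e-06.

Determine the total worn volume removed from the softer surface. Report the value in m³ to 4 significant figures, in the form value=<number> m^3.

The algebra carries full float precision; intermediate values appear rounded — rounded just once to four significant figures.
SI base units throughout: W = 185.6 N, H = 5.059e+08 Pa, K = 3.030e-06.
Worn volume V = K·W·L/H = 3.030e-06 · 185.6 · 461.4 / 5.059e+08 = 5.129e-10 m³.

value=5.129e-10 m^3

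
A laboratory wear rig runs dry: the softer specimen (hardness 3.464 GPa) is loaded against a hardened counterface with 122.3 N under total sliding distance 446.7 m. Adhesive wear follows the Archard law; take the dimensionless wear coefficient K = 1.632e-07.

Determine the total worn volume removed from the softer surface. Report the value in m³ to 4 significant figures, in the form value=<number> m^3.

The intermediates are printed rounded; the computation carries full float precision. Rounded just once: four significant figures.
Hardness H = 3.464 GPa = 3.464e+09 Pa.
As SI base values: W = 122.3 N, H = 3.464e+09 Pa, K = 1.632e-07.
Apply Archard: V = K·W·L/H = 1.632e-07 · 122.3 · 446.7 / 3.464e+09 = 2.574e-12 m³.

value=2.574e-12 m^3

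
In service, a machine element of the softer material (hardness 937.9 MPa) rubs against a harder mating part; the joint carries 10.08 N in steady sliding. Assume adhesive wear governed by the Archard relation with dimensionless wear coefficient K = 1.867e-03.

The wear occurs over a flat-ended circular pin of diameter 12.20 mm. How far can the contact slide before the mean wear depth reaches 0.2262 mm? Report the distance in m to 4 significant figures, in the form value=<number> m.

Each operation holds exact precision; intermediates are printed rounded; rounded once at the end: four significant digits.
Hardness H = 937.9 MPa = 9.379e+08 Pa.
Pin diameter d = 12.20 mm = 0.01220 m. Contact area A = π·d²/4 = π·(0.01220 m)²/4 = 1.169e-04 m².
Depth limit h_lim = 0.2262 mm = 2.262e-04 m.
Collected in SI base units: W = 10.08 N, H = 9.379e+08 Pa, K = 1.867e-03.
Limit volume V_lim = h_lim·A = 2.262e-04 · 1.169e-04 = 2.644e-08 m³.
Thus life L = V_lim·H/(K·W) = 2.644e-08 · 9.379e+08 / (1.867e-03 · 10.08) = 1318 m.

value=1318 m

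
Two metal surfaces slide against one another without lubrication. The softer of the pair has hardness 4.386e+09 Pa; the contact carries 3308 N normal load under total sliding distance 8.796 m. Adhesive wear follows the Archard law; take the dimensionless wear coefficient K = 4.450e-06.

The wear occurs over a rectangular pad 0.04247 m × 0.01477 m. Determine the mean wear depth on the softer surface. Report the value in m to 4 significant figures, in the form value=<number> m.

Intermediates are displayed rounded. The algebra carries exact precision — one final rounding, at four significant figures.
Contact area A = 0.04247 m × 0.01477 m = 6.273e-04 m².
In SI base units: W = 3308 N, H = 4.386e+09 Pa, K = 4.450e-06.
Archard volume V = K·W·L/H = 4.450e-06 · 3308 · 8.796 / 4.386e+09 = 2.952e-11 m³.
Depth of wear h = V/A = 2.952e-11 / 6.273e-04 = 4.706e-08 m.

value=4.706e-08 m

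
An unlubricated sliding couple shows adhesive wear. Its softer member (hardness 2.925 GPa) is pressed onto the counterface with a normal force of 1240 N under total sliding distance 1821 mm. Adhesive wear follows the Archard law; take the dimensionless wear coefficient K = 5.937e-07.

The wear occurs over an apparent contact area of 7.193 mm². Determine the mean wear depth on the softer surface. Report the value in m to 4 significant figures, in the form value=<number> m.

value=6.372e-08 m

All working math keeps full float precision, and intermediate values appear rounded — a single final rounding, at four significant digits.
Total distance L = 1821 mm = 1.821 m.
Hardness H = 2.925 GPa = 2.925e+09 Pa.
Contact area A = 7.193 mm² = 7.193e-06 m².
In SI base units: W = 1240 N, H = 2.925e+09 Pa, K = 5.937e-07.
Archard relation: V = K·W·L/H = 5.937e-07 · 1240 · 1.821 / 2.925e+09 = 4.583e-13 m³.
Depth of wear h = V/A = 4.583e-13 / 7.193e-06 = 6.372e-08 m.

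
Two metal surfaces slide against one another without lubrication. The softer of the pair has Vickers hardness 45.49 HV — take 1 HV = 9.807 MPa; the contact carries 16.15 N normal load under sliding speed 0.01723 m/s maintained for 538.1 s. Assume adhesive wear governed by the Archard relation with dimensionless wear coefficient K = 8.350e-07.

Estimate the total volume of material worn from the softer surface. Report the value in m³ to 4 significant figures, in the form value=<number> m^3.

Every step maintains full precision, and intermediate values are shown rounded, and rounded once at the end: 4 significant digits.
Path length L = v·t = 0.01723 m/s × 538.1 s = 9.271 m.
Hardness H = 45.49 HV × 9.807 MPa/HV = 446.1 MPa = 4.461e+08 Pa.
Restated in SI base units: W = 16.15 N, H = 4.461e+08 Pa, K = 8.350e-07.
Archard volume V = K·W·L/H = 8.350e-07 · 16.15 · 9.271 / 4.461e+08 = 2.803e-13 m³.

value=2.803e-13 m^3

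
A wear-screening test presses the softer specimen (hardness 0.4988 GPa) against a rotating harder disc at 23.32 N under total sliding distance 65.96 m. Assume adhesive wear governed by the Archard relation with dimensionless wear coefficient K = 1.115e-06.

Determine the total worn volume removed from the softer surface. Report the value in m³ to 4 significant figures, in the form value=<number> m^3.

Each operation holds full precision; the intermediates are shown rounded. Rounded once at the end, at four significant figures.
Convert: Hardness H = 0.4988 GPa = 4.988e+08 Pa.
Working in SI base units: W = 23.32 N, H = 4.988e+08 Pa, K = 1.115e-06.
The Archard volume V = K·W·L/H = 1.115e-06 · 23.32 · 65.96 / 4.988e+08 = 3.438e-12 m³.

value=3.438e-12 m^3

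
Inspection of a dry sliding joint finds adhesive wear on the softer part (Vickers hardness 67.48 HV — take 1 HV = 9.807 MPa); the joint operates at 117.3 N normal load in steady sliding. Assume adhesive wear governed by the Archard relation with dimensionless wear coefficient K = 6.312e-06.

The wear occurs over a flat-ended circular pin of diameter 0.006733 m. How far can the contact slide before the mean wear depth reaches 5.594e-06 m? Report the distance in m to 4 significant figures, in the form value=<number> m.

The algebra keeps full precision — the intermediates are printed rounded — one final rounding to four significant digits.
Hardness H = 67.48 HV × 9.807 MPa/HV = 661.8 MPa = 6.618e+08 Pa.
Contact area A = π·d²/4 = π·(0.006733 m)²/4 = 3.560e-05 m².
Collected in SI base units: W = 117.3 N, H = 6.618e+08 Pa, K = 6.312e-06.
Limit volume V_lim = h_lim·A = 5.594e-06 · 3.560e-05 = 1.992e-10 m³.
Sliding life L = V_lim·H/(K·W) = 1.992e-10 · 6.618e+08 / (6.312e-06 · 117.3) = 178.0 m.

value=178.0 m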